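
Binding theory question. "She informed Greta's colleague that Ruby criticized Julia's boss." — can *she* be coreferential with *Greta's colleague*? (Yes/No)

No

*she* is a pronoun; Principle B requires it to be free in its binding domain — the matrix clause.
— Greta's colleague: object of the matrix clause; is c-commanded by the pronoun; coreference would bind this R-expression — blocked (Principle C).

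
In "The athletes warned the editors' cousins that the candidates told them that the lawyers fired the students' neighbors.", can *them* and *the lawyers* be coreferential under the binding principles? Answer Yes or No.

*the lawyers* is an R-expression; Principle C requires it to be free (not bound by any c-commanding expression).
— them: object of the clause headed by 'told'; the pronoun c-commands the R-expression — coreference blocked (Principle C).

No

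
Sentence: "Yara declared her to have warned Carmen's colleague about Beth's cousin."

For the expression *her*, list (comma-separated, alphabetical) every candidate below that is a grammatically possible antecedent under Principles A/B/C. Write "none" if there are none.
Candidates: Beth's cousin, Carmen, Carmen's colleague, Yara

none

*her* is a pronoun; Principle B requires it to be free in its binding domain — the matrix clause.
— Beth's cousin: second object of the clause headed by 'warned'; is c-commanded by the pronoun; coreference would bind this R-expression — blocked (Principle C).
— Carmen: possessor inside the object DP of the clause headed by 'warned'; is c-commanded by the pronoun; coreference would bind this R-expression — blocked (Principle C).
— Carmen's colleague: object of the clause headed by 'warned'; is c-commanded by the pronoun; coreference would bind this R-expression — blocked (Principle C).
— Yara: subject of the matrix clause; c-commands the pronoun within its binding domain — blocked (Principle B).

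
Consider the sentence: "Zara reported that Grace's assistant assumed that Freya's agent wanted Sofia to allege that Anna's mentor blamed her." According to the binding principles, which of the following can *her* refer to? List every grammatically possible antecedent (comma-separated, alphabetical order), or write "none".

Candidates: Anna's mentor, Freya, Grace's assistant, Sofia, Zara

Freya, Grace's assistant, Sofia, Zara

*her* is a pronoun; Principle B requires it to be free in its binding domain — the clause headed by 'blamed'.
— Anna's mentor: subject of the clause headed by 'blamed'; c-commands the pronoun within its binding domain — blocked (Principle B).
— Freya: possessor inside the subject DP of the clause headed by 'wanted'; does not c-command the pronoun — Principle B does not apply; allowed.
— Grace's assistant: subject of the clause headed by 'assumed'; c-commands the pronoun but lies outside its binding domain — allowed.
— Sofia: subject of the clause headed by 'allege'; c-commands the pronoun but lies outside its binding domain — allowed.
— Zara: subject of the matrix clause; c-commands the pronoun but lies outside its binding domain — allowed.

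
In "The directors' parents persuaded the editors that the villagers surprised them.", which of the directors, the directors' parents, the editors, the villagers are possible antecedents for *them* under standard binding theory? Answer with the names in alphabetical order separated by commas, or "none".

*them* is a pronoun; Principle B requires it to be free in its binding domain — the clause headed by 'surprised'.
— the directors: possessor inside the subject DP of the matrix clause; does not c-command the pronoun — Principle B does not apply; allowed.
— the directors' parents: subject of the matrix clause; c-commands the pronoun but lies outside its binding domain — allowed.
— the editors: object of the matrix clause; c-commands the pronoun but lies outside its binding domain — allowed.
— the villagers: subject of the clause headed by 'surprised'; c-commands the pronoun within its binding domain — blocked (Principle B).

the directors, the directors' parents, the editors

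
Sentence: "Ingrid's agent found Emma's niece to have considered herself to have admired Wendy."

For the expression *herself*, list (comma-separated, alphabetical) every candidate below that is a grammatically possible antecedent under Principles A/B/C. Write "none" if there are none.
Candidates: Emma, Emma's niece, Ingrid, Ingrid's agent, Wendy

Emma's niece

*herself* is a reflexive; Principle A requires it to be bound within its binding domain — the clause headed by 'considered'.
— Emma: possessor inside the subject DP of the clause headed by 'considered'; does not c-command the reflexive — cannot bind it (Principle A).
— Emma's niece: subject of the clause headed by 'considered'; c-commands the reflexive within its binding domain — allowed (Principle A).
— Ingrid: possessor inside the subject DP of the matrix clause; does not c-command the reflexive — cannot bind it (Principle A).
— Ingrid's agent: subject of the matrix clause; c-commands the reflexive but lies outside its binding domain — cannot bind it (Principle A).
— Wendy: object of the clause headed by 'admired'; does not c-command the reflexive — cannot bind it (Principle A).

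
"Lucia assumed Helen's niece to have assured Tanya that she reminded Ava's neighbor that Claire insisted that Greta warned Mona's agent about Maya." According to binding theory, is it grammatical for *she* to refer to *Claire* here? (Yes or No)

*Claire* is an R-expression; Principle C requires it to be free (not bound by any c-commanding expression).
— she: subject of the clause headed by 'reminded'; the pronoun c-commands the R-expression — coreference blocked (Principle C).

No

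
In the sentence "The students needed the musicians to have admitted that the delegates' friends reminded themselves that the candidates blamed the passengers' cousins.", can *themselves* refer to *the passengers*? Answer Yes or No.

*themselves* is a reflexive; Principle A requires it to be bound within its binding domain — the clause headed by 'reminded'.
— the passengers: possessor inside the object DP of the clause headed by 'blamed'; does not c-command the reflexive — cannot bind it (Principle A).

No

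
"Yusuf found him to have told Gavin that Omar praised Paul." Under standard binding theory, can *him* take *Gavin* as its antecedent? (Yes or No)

No

*him* is a pronoun; Principle B requires it to be free in its binding domain — the matrix clause.
— Gavin: object of the clause headed by 'told'; is c-commanded by the pronoun; coreference would bind this R-expression — blocked (Principle C).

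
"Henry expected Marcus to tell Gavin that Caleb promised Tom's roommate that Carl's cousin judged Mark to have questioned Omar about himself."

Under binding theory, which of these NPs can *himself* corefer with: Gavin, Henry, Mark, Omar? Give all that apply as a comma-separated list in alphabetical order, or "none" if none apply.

Mark, Omar

*himself* is a reflexive; Principle A requires it to be bound within its binding domain — the clause headed by 'questioned'.
— Gavin: object of the clause headed by 'tell'; c-commands the reflexive but lies outside its binding domain — cannot bind it (Principle A).
— Henry: subject of the matrix clause; c-commands the reflexive but lies outside its binding domain — cannot bind it (Principle A).
— Mark: subject of the clause headed by 'questioned'; c-commands the reflexive within its binding domain — allowed (Principle A).
— Omar: object of the clause headed by 'questioned'; c-commands the reflexive within its binding domain — allowed (Principle A).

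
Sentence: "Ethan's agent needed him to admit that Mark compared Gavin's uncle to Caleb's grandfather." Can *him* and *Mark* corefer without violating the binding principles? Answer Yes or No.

No

*Mark* is an R-expression; Principle C requires it to be free (not bound by any c-commanding expression).
— him: subject of the clause headed by 'admit'; the pronoun c-commands the R-expression — coreference blocked (Principle C).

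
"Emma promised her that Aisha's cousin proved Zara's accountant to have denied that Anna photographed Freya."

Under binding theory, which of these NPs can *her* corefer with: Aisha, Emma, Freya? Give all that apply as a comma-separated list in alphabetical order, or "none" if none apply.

*her* is a pronoun; Principle B requires it to be free in its binding domain — the matrix clause.
— Aisha: possessor inside the subject DP of the clause headed by 'proved'; is c-commanded by the pronoun; coreference would bind this R-expression — blocked (Principle C).
— Emma: subject of the matrix clause; c-commands the pronoun within its binding domain — blocked (Principle B).
— Freya: object of the clause headed by 'photographed'; is c-commanded by the pronoun; coreference would bind this R-expression — blocked (Principle C).

none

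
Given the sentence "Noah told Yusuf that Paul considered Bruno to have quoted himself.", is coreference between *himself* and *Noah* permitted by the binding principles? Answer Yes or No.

No

*himself* is a reflexive; Principle A requires it to be bound within its binding domain — the clause headed by 'quoted'.
— Noah: subject of the matrix clause; c-commands the reflexive but lies outside its binding domain — cannot bind it (Principle A).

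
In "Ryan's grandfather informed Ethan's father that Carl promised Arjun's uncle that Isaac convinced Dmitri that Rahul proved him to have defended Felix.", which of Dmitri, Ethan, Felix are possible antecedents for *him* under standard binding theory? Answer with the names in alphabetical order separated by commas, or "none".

Dmitri, Ethan

*him* is a pronoun; Principle B requires it to be free in its binding domain — the clause headed by 'proved'.
— Dmitri: object of the clause headed by 'convinced'; c-commands the pronoun but lies outside its binding domain — allowed.
— Ethan: possessor inside the object DP of the matrix clause; does not c-command the pronoun — Principle B does not apply; allowed.
— Felix: object of the clause headed by 'defended'; is c-commanded by the pronoun; coreference would bind this R-expression — blocked (Principle C).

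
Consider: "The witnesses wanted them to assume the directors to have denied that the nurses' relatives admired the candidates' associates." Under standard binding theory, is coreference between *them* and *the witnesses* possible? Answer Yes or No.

*the witnesses* is an R-expression; Principle C requires it to be free (not bound by any c-commanding expression).
— them: subject of the clause headed by 'assume'; the R-expression locally c-commands the pronoun — coreference blocked (Principle B on the pronoun).

No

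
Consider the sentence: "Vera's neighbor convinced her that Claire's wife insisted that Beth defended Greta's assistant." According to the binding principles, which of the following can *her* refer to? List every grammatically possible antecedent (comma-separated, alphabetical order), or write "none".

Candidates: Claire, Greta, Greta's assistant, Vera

Vera

*her* is a pronoun; Principle B requires it to be free in its binding domain — the matrix clause.
— Claire: possessor inside the subject DP of the clause headed by 'insisted'; is c-commanded by the pronoun; coreference would bind this R-expression — blocked (Principle C).
— Greta: possessor inside the object DP of the clause headed by 'defended'; is c-commanded by the pronoun; coreference would bind this R-expression — blocked (Principle C).
— Greta's assistant: object of the clause headed by 'defended'; is c-commanded by the pronoun; coreference would bind this R-expression — blocked (Principle C).
— Vera: possessor inside the subject DP of the matrix clause; does not c-command the pronoun — Principle B does not apply; allowed.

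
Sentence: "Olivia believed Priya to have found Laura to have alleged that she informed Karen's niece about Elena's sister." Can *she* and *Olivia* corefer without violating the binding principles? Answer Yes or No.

*Olivia* is an R-expression; Principle C requires it to be free (not bound by any c-commanding expression).
— she: subject of the clause headed by 'informed'; the pronoun does not c-command the R-expression — coreference allowed.

Yes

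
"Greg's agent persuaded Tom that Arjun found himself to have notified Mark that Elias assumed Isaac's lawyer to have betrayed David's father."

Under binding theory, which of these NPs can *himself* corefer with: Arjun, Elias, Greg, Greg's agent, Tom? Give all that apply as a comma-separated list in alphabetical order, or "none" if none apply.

Arjun

*himself* is a reflexive; Principle A requires it to be bound within its binding domain — the clause headed by 'found'.
— Arjun: subject of the clause headed by 'found'; c-commands the reflexive within its binding domain — allowed (Principle A).
— Elias: subject of the clause headed by 'assumed'; does not c-command the reflexive — cannot bind it (Principle A).
— Greg: possessor inside the subject DP of the matrix clause; does not c-command the reflexive — cannot bind it (Principle A).
— Greg's agent: subject of the matrix clause; c-commands the reflexive but lies outside its binding domain — cannot bind it (Principle A).
— Tom: object of the matrix clause; c-commands the reflexive but lies outside its binding domain — cannot bind it (Principle A).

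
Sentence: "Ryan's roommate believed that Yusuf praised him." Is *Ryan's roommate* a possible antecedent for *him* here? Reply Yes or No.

*him* is a pronoun; Principle B requires it to be free in its binding domain — the clause headed by 'praised'.
— Ryan's roommate: subject of the matrix clause; c-commands the pronoun but lies outside its binding domain — allowed.

Yes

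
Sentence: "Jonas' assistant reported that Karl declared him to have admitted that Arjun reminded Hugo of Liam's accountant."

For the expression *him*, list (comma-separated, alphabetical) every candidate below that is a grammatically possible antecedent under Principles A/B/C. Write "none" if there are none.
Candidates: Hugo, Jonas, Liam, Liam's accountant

Jonas

*him* is a pronoun; Principle B requires it to be free in its binding domain — the clause headed by 'declared'.
— Hugo: object of the clause headed by 'reminded'; is c-commanded by the pronoun; coreference would bind this R-expression — blocked (Principle C).
— Jonas: possessor inside the subject DP of the matrix clause; does not c-command the pronoun — Principle B does not apply; allowed.
— Liam: possessor inside the second object DP of the clause headed by 'reminded'; is c-commanded by the pronoun; coreference would bind this R-expression — blocked (Principle C).
— Liam's accountant: second object of the clause headed by 'reminded'; is c-commanded by the pronoun; coreference would bind this R-expression — blocked (Principle C).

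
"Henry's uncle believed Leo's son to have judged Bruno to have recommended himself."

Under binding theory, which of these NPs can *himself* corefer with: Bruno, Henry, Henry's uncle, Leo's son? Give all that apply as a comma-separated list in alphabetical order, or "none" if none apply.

*himself* is a reflexive; Principle A requires it to be bound within its binding domain — the clause headed by 'recommended'.
— Bruno: subject of the clause headed by 'recommended'; c-commands the reflexive within its binding domain — allowed (Principle A).
— Henry: possessor inside the subject DP of the matrix clause; does not c-command the reflexive — cannot bind it (Principle A).
— Henry's uncle: subject of the matrix clause; c-commands the reflexive but lies outside its binding domain — cannot bind it (Principle A).
— Leo's son: subject of the clause headed by 'judged'; c-commands the reflexive but lies outside its binding domain — cannot bind it (Principle A).

Bruno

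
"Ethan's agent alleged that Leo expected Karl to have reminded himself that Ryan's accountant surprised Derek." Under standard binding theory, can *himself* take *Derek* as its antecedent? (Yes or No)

*himself* is a reflexive; Principle A requires it to be bound within its binding domain — the clause headed by 'reminded'.
— Derek: object of the clause headed by 'surprised'; does not c-command the reflexive — cannot bind it (Principle A).

No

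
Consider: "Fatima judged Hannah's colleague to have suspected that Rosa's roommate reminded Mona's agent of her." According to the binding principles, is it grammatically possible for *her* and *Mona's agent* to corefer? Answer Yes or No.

*her* is a pronoun; Principle B requires it to be free in its binding domain — the clause headed by 'reminded'.
— Mona's agent: object of the clause headed by 'reminded'; c-commands the pronoun within its binding domain — blocked (Principle B).

No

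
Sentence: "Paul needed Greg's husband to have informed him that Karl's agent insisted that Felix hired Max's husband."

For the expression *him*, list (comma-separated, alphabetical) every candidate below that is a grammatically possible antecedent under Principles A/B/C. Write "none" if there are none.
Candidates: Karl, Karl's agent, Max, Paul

*him* is a pronoun; Principle B requires it to be free in its binding domain — the clause headed by 'informed'.
— Karl: possessor inside the subject DP of the clause headed by 'insisted'; is c-commanded by the pronoun; coreference would bind this R-expression — blocked (Principle C).
— Karl's agent: subject of the clause headed by 'insisted'; is c-commanded by the pronoun; coreference would bind this R-expression — blocked (Principle C).
— Max: possessor inside the object DP of the clause headed by 'hired'; is c-commanded by the pronoun; coreference would bind this R-expression — blocked (Principle C).
— Paul: subject of the matrix clause; c-commands the pronoun but lies outside its binding domain — allowed.

Paul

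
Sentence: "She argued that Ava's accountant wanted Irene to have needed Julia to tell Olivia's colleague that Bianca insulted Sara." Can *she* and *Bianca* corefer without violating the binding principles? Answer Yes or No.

No

*Bianca* is an R-expression; Principle C requires it to be free (not bound by any c-commanding expression).
— she: subject of the matrix clause; the pronoun c-commands the R-expression — coreference blocked (Principle C).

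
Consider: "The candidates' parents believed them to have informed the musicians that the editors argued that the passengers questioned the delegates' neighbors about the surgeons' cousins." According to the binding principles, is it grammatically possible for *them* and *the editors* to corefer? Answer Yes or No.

No

*them* is a pronoun; Principle B requires it to be free in its binding domain — the matrix clause.
— the editors: subject of the clause headed by 'argued'; is c-commanded by the pronoun; coreference would bind this R-expression — blocked (Principle C).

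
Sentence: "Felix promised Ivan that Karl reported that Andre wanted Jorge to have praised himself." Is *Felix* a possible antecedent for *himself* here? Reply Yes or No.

No

*himself* is a reflexive; Principle A requires it to be bound within its binding domain — the clause headed by 'praised'.
— Felix: subject of the matrix clause; c-commands the reflexive but lies outside its binding domain — cannot bind it (Principle A).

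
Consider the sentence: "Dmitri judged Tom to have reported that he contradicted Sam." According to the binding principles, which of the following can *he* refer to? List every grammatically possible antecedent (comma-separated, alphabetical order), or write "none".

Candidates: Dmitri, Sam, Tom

*he* is a pronoun; Principle B requires it to be free in its binding domain — the clause headed by 'contradicted'.
— Dmitri: subject of the matrix clause; c-commands the pronoun but lies outside its binding domain — allowed.
— Sam: object of the clause headed by 'contradicted'; is c-commanded by the pronoun; coreference would bind this R-expression — blocked (Principle C).
— Tom: subject of the clause headed by 'reported'; c-commands the pronoun but lies outside its binding domain — allowed.

Dmitri, Tom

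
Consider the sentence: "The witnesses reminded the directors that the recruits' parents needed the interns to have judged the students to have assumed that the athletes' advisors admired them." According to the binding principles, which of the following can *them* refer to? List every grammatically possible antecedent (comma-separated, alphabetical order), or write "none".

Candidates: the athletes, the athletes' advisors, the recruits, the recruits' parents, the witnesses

the athletes, the recruits, the recruits' parents, the witnesses

*them* is a pronoun; Principle B requires it to be free in its binding domain — the clause headed by 'admired'.
— the athletes: possessor inside the subject DP of the clause headed by 'admired'; does not c-command the pronoun — Principle B does not apply; allowed.
— the athletes' advisors: subject of the clause headed by 'admired'; c-commands the pronoun within its binding domain — blocked (Principle B).
— the recruits: possessor inside the subject DP of the clause headed by 'needed'; does not c-command the pronoun — Principle B does not apply; allowed.
— the recruits' parents: subject of the clause headed by 'needed'; c-commands the pronoun but lies outside its binding domain — allowed.
— the witnesses: subject of the matrix clause; c-commands the pronoun but lies outside its binding domain — allowed.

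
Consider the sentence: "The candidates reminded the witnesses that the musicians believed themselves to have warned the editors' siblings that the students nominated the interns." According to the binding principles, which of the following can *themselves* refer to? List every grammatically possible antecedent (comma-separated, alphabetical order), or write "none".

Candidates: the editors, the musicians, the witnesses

the musicians

*themselves* is a reflexive; Principle A requires it to be bound within its binding domain — the clause headed by 'believed'.
— the editors: possessor inside the object DP of the clause headed by 'warned'; does not c-command the reflexive — cannot bind it (Principle A).
— the musicians: subject of the clause headed by 'believed'; c-commands the reflexive within its binding domain — allowed (Principle A).
— the witnesses: object of the matrix clause; c-commands the reflexive but lies outside its binding domain — cannot bind it (Principle A).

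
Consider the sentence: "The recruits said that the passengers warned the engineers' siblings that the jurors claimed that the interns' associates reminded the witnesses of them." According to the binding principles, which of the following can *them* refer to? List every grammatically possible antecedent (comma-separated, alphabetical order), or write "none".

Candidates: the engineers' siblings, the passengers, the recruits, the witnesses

the engineers' siblings, the passengers, the recruits

*them* is a pronoun; Principle B requires it to be free in its binding domain — the clause headed by 'reminded'.
— the engineers' siblings: object of the clause headed by 'warned'; c-commands the pronoun but lies outside its binding domain — allowed.
— the passengers: subject of the clause headed by 'warned'; c-commands the pronoun but lies outside its binding domain — allowed.
— the recruits: subject of the matrix clause; c-commands the pronoun but lies outside its binding domain — allowed.
— the witnesses: object of the clause headed by 'reminded'; c-commands the pronoun within its binding domain — blocked (Principle B).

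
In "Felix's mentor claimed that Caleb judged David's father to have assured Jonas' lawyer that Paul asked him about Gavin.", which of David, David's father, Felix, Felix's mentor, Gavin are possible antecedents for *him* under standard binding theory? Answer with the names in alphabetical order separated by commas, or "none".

David, David's father, Felix, Felix's mentor

*him* is a pronoun; Principle B requires it to be free in its binding domain — the clause headed by 'asked'.
— David: possessor inside the subject DP of the clause headed by 'assured'; does not c-command the pronoun — Principle B does not apply; allowed.
— David's father: subject of the clause headed by 'assured'; c-commands the pronoun but lies outside its binding domain — allowed.
— Felix: possessor inside the subject DP of the matrix clause; does not c-command the pronoun — Principle B does not apply; allowed.
— Felix's mentor: subject of the matrix clause; c-commands the pronoun but lies outside its binding domain — allowed.
— Gavin: second object of the clause headed by 'asked'; is c-commanded by the pronoun; coreference would bind this R-expression — blocked (Principle C).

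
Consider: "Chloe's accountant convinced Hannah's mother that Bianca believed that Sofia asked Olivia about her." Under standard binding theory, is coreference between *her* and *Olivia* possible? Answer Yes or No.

*Olivia* is an R-expression; Principle C requires it to be free (not bound by any c-commanding expression).
— her: second object of the clause headed by 'asked'; the R-expression locally c-commands the pronoun — coreference blocked (Principle B on the pronoun).

No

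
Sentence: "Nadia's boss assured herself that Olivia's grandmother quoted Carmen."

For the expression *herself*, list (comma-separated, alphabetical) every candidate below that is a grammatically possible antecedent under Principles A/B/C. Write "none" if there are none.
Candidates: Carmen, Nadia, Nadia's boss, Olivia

Nadia's boss

*herself* is a reflexive; Principle A requires it to be bound within its binding domain — the matrix clause.
— Carmen: object of the clause headed by 'quoted'; does not c-command the reflexive — cannot bind it (Principle A).
— Nadia: possessor inside the subject DP of the matrix clause; does not c-command the reflexive — cannot bind it (Principle A).
— Nadia's boss: subject of the matrix clause; c-commands the reflexive within its binding domain — allowed (Principle A).
— Olivia: possessor inside the subject DP of the clause headed by 'quoted'; does not c-command the reflexive — cannot bind it (Principle A).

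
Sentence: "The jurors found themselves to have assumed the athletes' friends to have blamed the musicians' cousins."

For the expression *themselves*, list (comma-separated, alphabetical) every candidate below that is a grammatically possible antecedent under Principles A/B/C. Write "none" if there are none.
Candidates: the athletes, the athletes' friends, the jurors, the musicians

*themselves* is a reflexive; Principle A requires it to be bound within its binding domain — the matrix clause.
— the athletes: possessor inside the subject DP of the clause headed by 'blamed'; does not c-command the reflexive — cannot bind it (Principle A).
— the athletes' friends: subject of the clause headed by 'blamed'; does not c-command the reflexive — cannot bind it (Principle A).
— the jurors: subject of the matrix clause; c-commands the reflexive within its binding domain — allowed (Principle A).
— the musicians: possessor inside the object DP of the clause headed by 'blamed'; does not c-command the reflexive — cannot bind it (Principle A).

the jurors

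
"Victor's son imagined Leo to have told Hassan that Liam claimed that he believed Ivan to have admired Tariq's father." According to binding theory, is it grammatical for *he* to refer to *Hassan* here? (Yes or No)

*Hassan* is an R-expression; Principle C requires it to be free (not bound by any c-commanding expression).
— he: subject of the clause headed by 'believed'; the pronoun does not c-command the R-expression — coreference allowed.

Yes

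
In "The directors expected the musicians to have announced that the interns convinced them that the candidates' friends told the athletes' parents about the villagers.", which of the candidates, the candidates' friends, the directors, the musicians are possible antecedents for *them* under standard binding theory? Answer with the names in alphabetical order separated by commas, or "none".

the directors, the musicians

*them* is a pronoun; Principle B requires it to be free in its binding domain — the clause headed by 'convinced'.
— the candidates: possessor inside the subject DP of the clause headed by 'told'; is c-commanded by the pronoun; coreference would bind this R-expression — blocked (Principle C).
— the candidates' friends: subject of the clause headed by 'told'; is c-commanded by the pronoun; coreference would bind this R-expression — blocked (Principle C).
— the directors: subject of the matrix clause; c-commands the pronoun but lies outside its binding domain — allowed.
— the musicians: subject of the clause headed by 'announced'; c-commands the pronoun but lies outside its binding domain — allowed.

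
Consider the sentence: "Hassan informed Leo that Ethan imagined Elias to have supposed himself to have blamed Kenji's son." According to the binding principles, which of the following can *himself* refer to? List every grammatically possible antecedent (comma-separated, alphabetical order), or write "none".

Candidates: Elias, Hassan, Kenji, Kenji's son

Elias

*himself* is a reflexive; Principle A requires it to be bound within its binding domain — the clause headed by 'supposed'.
— Elias: subject of the clause headed by 'supposed'; c-commands the reflexive within its binding domain — allowed (Principle A).
— Hassan: subject of the matrix clause; c-commands the reflexive but lies outside its binding domain — cannot bind it (Principle A).
— Kenji: possessor inside the object DP of the clause headed by 'blamed'; does not c-command the reflexive — cannot bind it (Principle A).
— Kenji's son: object of the clause headed by 'blamed'; does not c-command the reflexive — cannot bind it (Principle A).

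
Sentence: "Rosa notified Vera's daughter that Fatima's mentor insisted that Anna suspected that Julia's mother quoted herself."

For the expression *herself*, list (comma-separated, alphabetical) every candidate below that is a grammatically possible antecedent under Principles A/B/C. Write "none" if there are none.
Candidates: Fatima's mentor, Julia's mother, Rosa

*herself* is a reflexive; Principle A requires it to be bound within its binding domain — the clause headed by 'quoted'.
— Fatima's mentor: subject of the clause headed by 'insisted'; c-commands the reflexive but lies outside its binding domain — cannot bind it (Principle A).
— Julia's mother: subject of the clause headed by 'quoted'; c-commands the reflexive within its binding domain — allowed (Principle A).
— Rosa: subject of the matrix clause; c-commands the reflexive but lies outside its binding domain — cannot bind it (Principle A).

Julia's mother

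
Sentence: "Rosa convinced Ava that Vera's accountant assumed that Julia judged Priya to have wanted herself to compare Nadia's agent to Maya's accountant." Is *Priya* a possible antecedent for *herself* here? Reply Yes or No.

Yes

*herself* is a reflexive; Principle A requires it to be bound within its binding domain — the clause headed by 'wanted'.
— Priya: subject of the clause headed by 'wanted'; c-commands the reflexive within its binding domain — allowed (Principle A).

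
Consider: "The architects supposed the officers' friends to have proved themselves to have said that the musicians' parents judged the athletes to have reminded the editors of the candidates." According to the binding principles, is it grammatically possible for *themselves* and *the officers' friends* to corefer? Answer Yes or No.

Yes

*themselves* is a reflexive; Principle A requires it to be bound within its binding domain — the clause headed by 'proved'.
— the officers' friends: subject of the clause headed by 'proved'; c-commands the reflexive within its binding domain — allowed (Principle A).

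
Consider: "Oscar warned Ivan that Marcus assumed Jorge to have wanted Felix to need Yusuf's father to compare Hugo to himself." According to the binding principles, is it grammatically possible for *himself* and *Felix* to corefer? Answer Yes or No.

*himself* is a reflexive; Principle A requires it to be bound within its binding domain — the clause headed by 'compare'.
— Felix: subject of the clause headed by 'need'; c-commands the reflexive but lies outside its binding domain — cannot bind it (Principle A).

No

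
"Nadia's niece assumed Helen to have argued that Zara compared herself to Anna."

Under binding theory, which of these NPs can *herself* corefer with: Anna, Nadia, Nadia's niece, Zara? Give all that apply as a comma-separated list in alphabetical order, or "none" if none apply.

*herself* is a reflexive; Principle A requires it to be bound within its binding domain — the clause headed by 'compared'.
— Anna: second object of the clause headed by 'compared'; does not c-command the reflexive — cannot bind it (Principle A).
— Nadia: possessor inside the subject DP of the matrix clause; does not c-command the reflexive — cannot bind it (Principle A).
— Nadia's niece: subject of the matrix clause; c-commands the reflexive but lies outside its binding domain — cannot bind it (Principle A).
— Zara: subject of the clause headed by 'compared'; c-commands the reflexive within its binding domain — allowed (Principle A).

Zara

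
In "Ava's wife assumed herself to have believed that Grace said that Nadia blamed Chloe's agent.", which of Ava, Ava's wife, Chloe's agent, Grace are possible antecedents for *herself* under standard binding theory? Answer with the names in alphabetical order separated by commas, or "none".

Ava's wife

*herself* is a reflexive; Principle A requires it to be bound within its binding domain — the matrix clause.
— Ava: possessor inside the subject DP of the matrix clause; does not c-command the reflexive — cannot bind it (Principle A).
— Ava's wife: subject of the matrix clause; c-commands the reflexive within its binding domain — allowed (Principle A).
— Chloe's agent: object of the clause headed by 'blamed'; does not c-command the reflexive — cannot bind it (Principle A).
— Grace: subject of the clause headed by 'said'; does not c-command the reflexive — cannot bind it (Principle A).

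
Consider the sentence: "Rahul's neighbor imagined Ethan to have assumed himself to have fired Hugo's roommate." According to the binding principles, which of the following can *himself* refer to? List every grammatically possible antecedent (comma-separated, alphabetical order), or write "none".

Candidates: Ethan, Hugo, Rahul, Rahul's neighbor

Ethan

*himself* is a reflexive; Principle A requires it to be bound within its binding domain — the clause headed by 'assumed'.
— Ethan: subject of the clause headed by 'assumed'; c-commands the reflexive within its binding domain — allowed (Principle A).
— Hugo: possessor inside the object DP of the clause headed by 'fired'; does not c-command the reflexive — cannot bind it (Principle A).
— Rahul: possessor inside the subject DP of the matrix clause; does not c-command the reflexive — cannot bind it (Principle A).
— Rahul's neighbor: subject of the matrix clause; c-commands the reflexive but lies outside its binding domain — cannot bind it (Principle A).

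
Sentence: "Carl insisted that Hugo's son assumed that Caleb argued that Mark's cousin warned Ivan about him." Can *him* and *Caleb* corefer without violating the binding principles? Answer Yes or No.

Yes

*Caleb* is an R-expression; Principle C requires it to be free (not bound by any c-commanding expression).
— him: second object of the clause headed by 'warned'; the pronoun does not c-command the R-expression — coreference allowed.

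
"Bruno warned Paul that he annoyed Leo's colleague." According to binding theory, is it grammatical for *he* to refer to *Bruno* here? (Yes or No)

Yes

*Bruno* is an R-expression; Principle C requires it to be free (not bound by any c-commanding expression).
— he: subject of the clause headed by 'annoyed'; the pronoun does not c-command the R-expression — coreference allowed.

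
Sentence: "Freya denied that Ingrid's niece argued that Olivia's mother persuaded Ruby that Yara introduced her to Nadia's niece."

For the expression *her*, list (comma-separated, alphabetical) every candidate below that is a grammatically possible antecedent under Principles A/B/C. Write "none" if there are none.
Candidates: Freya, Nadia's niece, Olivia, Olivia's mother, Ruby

Freya, Olivia, Olivia's mother, Ruby

*her* is a pronoun; Principle B requires it to be free in its binding domain — the clause headed by 'introduced'.
— Freya: subject of the matrix clause; c-commands the pronoun but lies outside its binding domain — allowed.
— Nadia's niece: second object of the clause headed by 'introduced'; is c-commanded by the pronoun; coreference would bind this R-expression — blocked (Principle C).
— Olivia: possessor inside the subject DP of the clause headed by 'persuaded'; does not c-command the pronoun — Principle B does not apply; allowed.
— Olivia's mother: subject of the clause headed by 'persuaded'; c-commands the pronoun but lies outside its binding domain — allowed.
— Ruby: object of the clause headed by 'persuaded'; c-commands the pronoun but lies outside its binding domain — allowed.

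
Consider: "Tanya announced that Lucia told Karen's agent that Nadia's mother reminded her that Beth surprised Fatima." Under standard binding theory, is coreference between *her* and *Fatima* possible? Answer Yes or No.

*Fatima* is an R-expression; Principle C requires it to be free (not bound by any c-commanding expression).
— her: object of the clause headed by 'reminded'; the pronoun c-commands the R-expression — coreference blocked (Principle C).

No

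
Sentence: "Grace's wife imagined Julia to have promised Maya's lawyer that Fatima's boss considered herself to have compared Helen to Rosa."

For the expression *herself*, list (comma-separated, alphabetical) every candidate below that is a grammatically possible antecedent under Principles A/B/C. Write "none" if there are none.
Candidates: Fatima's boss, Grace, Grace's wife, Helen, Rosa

*herself* is a reflexive; Principle A requires it to be bound within its binding domain — the clause headed by 'considered'.
— Fatima's boss: subject of the clause headed by 'considered'; c-commands the reflexive within its binding domain — allowed (Principle A).
— Grace: possessor inside the subject DP of the matrix clause; does not c-command the reflexive — cannot bind it (Principle A).
— Grace's wife: subject of the matrix clause; c-commands the reflexive but lies outside its binding domain — cannot bind it (Principle A).
— Helen: object of the clause headed by 'compared'; does not c-command the reflexive — cannot bind it (Principle A).
— Rosa: second object of the clause headed by 'compared'; does not c-command the reflexive — cannot bind it (Principle A).

Fatima's boss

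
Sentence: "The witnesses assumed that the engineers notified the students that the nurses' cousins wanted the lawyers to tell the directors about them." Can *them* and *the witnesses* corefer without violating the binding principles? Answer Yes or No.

Yes

*the witnesses* is an R-expression; Principle C requires it to be free (not bound by any c-commanding expression).
— them: second object of the clause headed by 'tell'; the pronoun does not c-command the R-expression — coreference allowed.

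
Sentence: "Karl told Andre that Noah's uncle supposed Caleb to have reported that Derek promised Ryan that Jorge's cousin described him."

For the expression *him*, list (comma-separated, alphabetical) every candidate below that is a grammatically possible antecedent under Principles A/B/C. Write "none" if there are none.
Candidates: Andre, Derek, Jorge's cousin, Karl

Andre, Derek, Karl

*him* is a pronoun; Principle B requires it to be free in its binding domain — the clause headed by 'described'.
— Andre: object of the matrix clause; c-commands the pronoun but lies outside its binding domain — allowed.
— Derek: subject of the clause headed by 'promised'; c-commands the pronoun but lies outside its binding domain — allowed.
— Jorge's cousin: subject of the clause headed by 'described'; c-commands the pronoun within its binding domain — blocked (Principle B).
— Karl: subject of the matrix clause; c-commands the pronoun but lies outside its binding domain — allowed.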